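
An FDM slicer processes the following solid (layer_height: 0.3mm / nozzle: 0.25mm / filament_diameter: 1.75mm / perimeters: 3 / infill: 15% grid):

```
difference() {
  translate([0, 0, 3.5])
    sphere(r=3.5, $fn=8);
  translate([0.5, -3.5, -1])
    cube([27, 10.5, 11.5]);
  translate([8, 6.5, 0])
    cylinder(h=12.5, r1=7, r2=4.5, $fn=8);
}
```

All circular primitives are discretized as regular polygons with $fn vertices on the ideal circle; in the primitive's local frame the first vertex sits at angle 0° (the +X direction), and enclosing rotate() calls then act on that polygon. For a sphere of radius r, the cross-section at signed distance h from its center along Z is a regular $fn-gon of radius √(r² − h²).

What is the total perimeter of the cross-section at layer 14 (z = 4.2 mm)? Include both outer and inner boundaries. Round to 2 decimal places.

At z = 4.2 mm: the r=3.5 sphere contributes a regular 8-gon of circumradius √(3.5²−0.7²) = 3.429 (perimeter = 2·8·3.429·sin(180°/8) = 21.00 mm); the cube at (0.5, -3.5) is present — its section is the full 27×10.5 rectangle (perimeter 75.00 mm); the cone at (8, 6.5) (r1=7→r2=4.5) has section circumradius 6.160 here — a regular 8-gon (perimeter = 2·8·6.160·sin(180°/8) = 37.72 mm); Taking the first minus the rest: starting from the r=3.5 sphere, the 27×10.5 cube at (0.5, -3.5) partially overlaps it — only the 13.31 mm² overlap (of its 283.50 mm²) is removed, clipping the outline; the cone at (8, 6.5) misses the remaining region (no effect) — boundary = 18.03 mm. Overall, the cross-section is a single solid region. Total boundary length (outer) = 18.03 mm.

18.03 mm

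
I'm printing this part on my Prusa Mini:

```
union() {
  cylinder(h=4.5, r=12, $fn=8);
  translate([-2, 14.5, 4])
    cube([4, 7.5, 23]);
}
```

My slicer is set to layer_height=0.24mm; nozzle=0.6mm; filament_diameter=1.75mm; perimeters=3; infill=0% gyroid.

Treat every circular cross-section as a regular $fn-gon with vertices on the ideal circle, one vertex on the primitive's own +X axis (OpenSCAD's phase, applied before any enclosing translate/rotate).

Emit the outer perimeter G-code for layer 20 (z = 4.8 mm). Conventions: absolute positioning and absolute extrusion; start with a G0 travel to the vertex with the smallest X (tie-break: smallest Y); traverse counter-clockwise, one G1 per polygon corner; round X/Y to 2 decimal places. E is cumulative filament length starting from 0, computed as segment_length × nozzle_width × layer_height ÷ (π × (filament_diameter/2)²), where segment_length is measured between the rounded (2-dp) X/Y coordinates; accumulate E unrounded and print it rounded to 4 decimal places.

G0 X-2.00 Y14.50 Z4.80
G1 X2.00 Y14.50 E0.2395
G1 X2.00 Y22.00 E0.6885
G1 X-2.00 Y22.00 E0.9280
G1 X-2.00 Y14.50 E1.3770

At z = 4.8 mm: the cylinder does not reach this height (z outside [0, 4.5]); the cube at (-2, 14.5) (footprint 4×7.5) is included at this height; Merging all regions: only the 4×7.5 cube at (-2, 14.5) is present, so the union is just that shape — 1 connected region. The outline is a single polygon with 4 vertices. Extrusion per mm of travel: 0.6 × 0.24 / (π × 0.875²) = 0.059868. Accumulating E over each segment gives final E = 1.3770.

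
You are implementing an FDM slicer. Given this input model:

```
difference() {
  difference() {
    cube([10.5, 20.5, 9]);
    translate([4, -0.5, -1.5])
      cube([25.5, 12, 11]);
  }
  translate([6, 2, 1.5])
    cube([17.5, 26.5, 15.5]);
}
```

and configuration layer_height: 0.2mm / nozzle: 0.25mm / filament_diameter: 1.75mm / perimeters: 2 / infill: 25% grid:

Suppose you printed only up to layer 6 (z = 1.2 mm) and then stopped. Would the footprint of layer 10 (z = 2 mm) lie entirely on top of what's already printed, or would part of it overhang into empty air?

Compare the two slices. At z = 1.2: the cube is present — its section is the full 10.5×20.5 rectangle (area 215.25 mm²); the cube at (4, -0.5) is present — its section is the full 25.5×12 rectangle (area 306.00 mm²); Subtracting the remaining from the first: starting from the 10.5×20.5 cube (215.25 mm²), the 25.5×12 cube at (4, -0.5) partially overlaps it — only the 74.75 mm² overlap (of its 306.00 mm²) is removed, clipping the outline — area = 140.50 mm²; the cube at (6, 2) is absent (z outside [1.5, 17]); Subtracting the remaining from the first: none of the subtracted shapes is present at this height, so that combined region is unchanged — area = 140.50 mm². At z = 2: the cube is present — its section is the full 10.5×20.5 rectangle (area 215.25 mm²); the 25.5×12 cube at (4, -0.5) contributes its full rectangle (area 306.00 mm²); Taking the first minus the rest: starting from the 10.5×20.5 cube (215.25 mm²), the 25.5×12 cube at (4, -0.5) partially overlaps it — only the 74.75 mm² overlap (of its 306.00 mm²) is removed, clipping the outline — area = 140.50 mm²; the cube at (6, 2) (footprint 17.5×26.5) is included at this height (area 463.75 mm²); Subtracting the remaining from the first: starting from that combined region (140.50 mm²), the 17.5×26.5 cube at (6, 2) partially overlaps it — only the 40.50 mm² overlap (of its 463.75 mm²) is removed, clipping the outline — area = 100.00 mm². Checking containment: the cross-section at z = 2 is a subset of the cross-section at z = 1.2.

entirely on top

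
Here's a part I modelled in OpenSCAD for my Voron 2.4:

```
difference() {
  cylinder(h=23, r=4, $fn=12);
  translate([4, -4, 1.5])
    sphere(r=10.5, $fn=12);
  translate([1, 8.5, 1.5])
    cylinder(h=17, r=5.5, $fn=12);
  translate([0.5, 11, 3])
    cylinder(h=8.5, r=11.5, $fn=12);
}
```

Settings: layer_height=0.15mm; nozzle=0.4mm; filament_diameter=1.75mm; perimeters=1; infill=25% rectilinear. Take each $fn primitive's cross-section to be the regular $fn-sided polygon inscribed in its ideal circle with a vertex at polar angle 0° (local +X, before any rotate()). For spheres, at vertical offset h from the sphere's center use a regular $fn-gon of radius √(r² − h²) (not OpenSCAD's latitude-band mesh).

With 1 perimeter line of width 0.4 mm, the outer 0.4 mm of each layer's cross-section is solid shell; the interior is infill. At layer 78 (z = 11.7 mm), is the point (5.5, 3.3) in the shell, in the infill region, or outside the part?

outside

At z = 11.7 mm: the cylinder: section is a regular 12-gon, circumradius r=4; the r=10.5 sphere at (4, -4) contributes a regular 12-gon of circumradius √(10.5²−10.2²) = 2.492; the cylinder at (1, 8.5): section is a regular 12-gon, circumradius r=5.5; the cylinder at (0.5, 11) is absent (z outside [3, 11.5]); Taking the first minus the rest: starting from the r=4 cylinder, the r=10.5 sphere at (4, -4) partially overlaps it — only the 1.31 mm² overlap (of its 18.63 mm²) is removed, clipping the outline; the r=5.5 cylinder at (1, 8.5) partially overlaps it — only the 1.71 mm² overlap (of its 90.75 mm²) is removed, clipping the outline — 1 connected region. Overall, the cross-section is a single solid region. The nearest boundary edge runs (3.46, 2.00)→(4.00, 0.00); distance from the point to it = 2.42 mm. The point is not inside any of the regions above, so it lies outside the cross-section (2.42 mm from the nearest boundary).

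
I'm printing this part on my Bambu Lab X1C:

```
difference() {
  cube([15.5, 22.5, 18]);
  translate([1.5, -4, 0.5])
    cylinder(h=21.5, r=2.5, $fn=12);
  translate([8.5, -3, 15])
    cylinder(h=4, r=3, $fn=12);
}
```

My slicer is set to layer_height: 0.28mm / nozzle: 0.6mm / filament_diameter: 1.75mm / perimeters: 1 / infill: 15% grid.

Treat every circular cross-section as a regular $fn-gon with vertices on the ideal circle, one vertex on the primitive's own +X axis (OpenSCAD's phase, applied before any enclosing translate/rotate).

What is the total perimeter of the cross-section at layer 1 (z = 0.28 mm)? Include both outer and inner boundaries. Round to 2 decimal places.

76.00 mm

At z = 0.28 mm: the 15.5×22.5 cube contributes its full rectangle (perimeter 76.00 mm); the cylinder at (1.5, -4) is not intersected at this z (z outside [0.5, 22]); the cylinder at (8.5, -3) is absent (z outside [15, 19]); Subtracting the remaining from the first: none of the subtracted shapes is present at this height, so the 15.5×22.5 cube is unchanged — boundary = 76.00 mm. Overall, the cross-section is a single solid region. Total boundary length (outer) = 76.00 mm.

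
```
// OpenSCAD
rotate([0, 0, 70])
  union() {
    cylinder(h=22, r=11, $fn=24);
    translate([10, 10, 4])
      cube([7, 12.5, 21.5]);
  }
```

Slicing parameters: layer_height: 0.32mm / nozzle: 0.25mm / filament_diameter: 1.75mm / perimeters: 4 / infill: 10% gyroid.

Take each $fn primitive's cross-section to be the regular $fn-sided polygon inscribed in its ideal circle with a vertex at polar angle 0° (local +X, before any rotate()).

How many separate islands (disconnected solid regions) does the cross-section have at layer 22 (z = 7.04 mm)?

2

At z = 7.04 mm: the r=11 cylinder contributes a regular 24-gon of circumradius 11; the 7×12.5 cube at (10, 10) contributes its full rectangle; Merging all regions: the 2 present regions are separate (no shared area or edge), so areas and boundary lengths simply add and each stays a separate island — 2 connected regions; (rotated 70° about Z; rotation is an isometry so areas/perimeters/island counts are preserved). Overall, the cross-section has 2 separate islands. Island count = 2.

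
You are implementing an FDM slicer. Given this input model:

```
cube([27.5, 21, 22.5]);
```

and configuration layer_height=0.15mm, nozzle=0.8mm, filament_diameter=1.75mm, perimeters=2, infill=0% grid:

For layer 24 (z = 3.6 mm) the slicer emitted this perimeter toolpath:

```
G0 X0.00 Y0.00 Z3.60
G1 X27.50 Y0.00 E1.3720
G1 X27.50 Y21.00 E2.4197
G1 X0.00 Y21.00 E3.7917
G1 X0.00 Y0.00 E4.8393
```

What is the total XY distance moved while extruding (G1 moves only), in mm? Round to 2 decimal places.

97.00 mm

Sum the Euclidean lengths of each G1 segment: total = 97.00 mm.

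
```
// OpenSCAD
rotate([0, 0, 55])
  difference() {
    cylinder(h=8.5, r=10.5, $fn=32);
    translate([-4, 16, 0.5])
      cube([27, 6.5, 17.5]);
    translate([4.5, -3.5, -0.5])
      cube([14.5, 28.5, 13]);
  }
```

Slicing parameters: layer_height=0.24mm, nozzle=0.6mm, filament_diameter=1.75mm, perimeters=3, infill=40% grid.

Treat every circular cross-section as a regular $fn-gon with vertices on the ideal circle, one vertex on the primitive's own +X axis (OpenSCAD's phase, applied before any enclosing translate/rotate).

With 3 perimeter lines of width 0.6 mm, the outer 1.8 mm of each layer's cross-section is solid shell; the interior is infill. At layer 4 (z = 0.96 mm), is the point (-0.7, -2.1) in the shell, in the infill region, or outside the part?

infill

At z = 0.96 mm: the cylinder: section is a regular 32-gon, circumradius r=10.5; the cube at (-4, 16) (footprint 27×6.5) is included at this height; the cube at (4.5, -3.5) (footprint 14.5×28.5) is included at this height; After the difference (first − rest): starting from the r=10.5 cylinder, the 27×6.5 cube at (-4, 16) misses the remaining region (no effect); the 14.5×28.5 cube at (4.5, -3.5) partially overlaps it — only the 60.61 mm² overlap (of its 413.25 mm²) is removed, clipping the outline — 1 connected region; (whole slice rotated 55° about Z — lengths, areas and connectivity unchanged). Overall, the cross-section is a single solid region. Undo the 55° rotation: the query point maps to (-2.122, -0.631) in the un-rotated model frame. The nearest boundary edge runs (4.50, 9.44)→(4.50, -3.50); distance from the point to it = 6.62 mm. The point is inside the cross-section and 6.62 mm from the nearest boundary — more than the 1.8 mm shell width (3 × 0.6), so it's in the infill interior.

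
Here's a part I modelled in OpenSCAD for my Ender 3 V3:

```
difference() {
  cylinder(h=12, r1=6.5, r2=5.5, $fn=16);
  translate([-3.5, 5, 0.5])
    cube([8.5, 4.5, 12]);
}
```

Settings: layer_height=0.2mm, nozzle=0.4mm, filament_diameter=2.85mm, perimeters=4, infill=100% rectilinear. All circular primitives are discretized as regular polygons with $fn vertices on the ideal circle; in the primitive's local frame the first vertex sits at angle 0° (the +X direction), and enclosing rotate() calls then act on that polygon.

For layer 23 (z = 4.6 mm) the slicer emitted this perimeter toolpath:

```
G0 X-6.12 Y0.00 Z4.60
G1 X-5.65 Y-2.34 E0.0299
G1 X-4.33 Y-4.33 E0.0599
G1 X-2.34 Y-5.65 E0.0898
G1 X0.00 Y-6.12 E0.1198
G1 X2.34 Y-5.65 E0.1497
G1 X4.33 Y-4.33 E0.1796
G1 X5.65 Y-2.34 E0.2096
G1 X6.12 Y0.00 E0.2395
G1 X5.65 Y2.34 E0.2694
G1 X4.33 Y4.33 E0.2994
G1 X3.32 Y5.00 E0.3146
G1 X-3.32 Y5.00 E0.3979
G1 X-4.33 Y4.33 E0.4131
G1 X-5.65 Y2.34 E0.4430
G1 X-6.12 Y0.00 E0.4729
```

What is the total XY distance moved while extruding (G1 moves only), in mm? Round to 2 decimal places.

37.71 mm

Sum the Euclidean lengths of each G1 segment: total = 37.71 mm.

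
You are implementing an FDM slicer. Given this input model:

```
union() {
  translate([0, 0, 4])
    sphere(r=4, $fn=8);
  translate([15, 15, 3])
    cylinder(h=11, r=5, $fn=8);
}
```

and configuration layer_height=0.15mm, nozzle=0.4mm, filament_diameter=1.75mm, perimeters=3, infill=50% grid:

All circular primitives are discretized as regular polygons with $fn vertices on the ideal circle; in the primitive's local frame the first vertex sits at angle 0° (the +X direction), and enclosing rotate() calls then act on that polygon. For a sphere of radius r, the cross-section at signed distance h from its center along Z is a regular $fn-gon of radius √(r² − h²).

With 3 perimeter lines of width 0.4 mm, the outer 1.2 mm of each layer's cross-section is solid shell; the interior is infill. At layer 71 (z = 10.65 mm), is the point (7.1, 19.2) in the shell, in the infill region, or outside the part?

outside

At z = 10.65 mm: the sphere is not intersected at this z (|z−center|=6.650 > r=4); the cylinder at (15, 15): section is a regular 8-gon, circumradius r=5; Taking the union: only the r=5 cylinder at (15, 15) is present, so the union is just that shape — 1 connected region. Overall, the cross-section is a single solid region. The nearest boundary edge runs (11.46, 18.54)→(10.00, 15.00); distance from the point to it = 4.29 mm. The point is not inside any of the regions above, so it lies outside the cross-section (4.29 mm from the nearest boundary).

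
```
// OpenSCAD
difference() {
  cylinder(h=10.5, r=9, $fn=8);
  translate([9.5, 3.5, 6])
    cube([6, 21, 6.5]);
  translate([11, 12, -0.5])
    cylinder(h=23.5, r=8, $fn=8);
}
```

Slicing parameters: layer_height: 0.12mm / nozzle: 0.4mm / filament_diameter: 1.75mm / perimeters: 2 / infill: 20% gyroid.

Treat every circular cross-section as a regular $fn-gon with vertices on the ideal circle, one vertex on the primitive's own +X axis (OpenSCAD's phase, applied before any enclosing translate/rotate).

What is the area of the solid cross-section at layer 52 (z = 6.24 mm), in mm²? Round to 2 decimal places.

228.55 mm²

At z = 6.24 mm: the r=9 cylinder gives a regular 8-gon of circumradius 9 (constant along its height) (area = (8/2)·9.000²·sin(360°/8) = 229.10 mm²); the cube at (9.5, 3.5) (footprint 6×21) is included at this height (area 126.00 mm²); the cylinder at (11, 12): section is a regular 8-gon, circumradius r=8 (area = (8/2)·8.000²·sin(360°/8) = 181.02 mm²); After the difference (first − rest): starting from the r=9 cylinder (229.10 mm²), the 6×21 cube at (9.5, 3.5) misses the remaining region (no effect); the r=8 cylinder at (11, 12) partially overlaps it — only the 0.55 mm² overlap (of its 181.02 mm²) is removed, clipping the outline — area = 228.55 mm². Overall, the cross-section is a single solid region. Net area = 228.55 mm².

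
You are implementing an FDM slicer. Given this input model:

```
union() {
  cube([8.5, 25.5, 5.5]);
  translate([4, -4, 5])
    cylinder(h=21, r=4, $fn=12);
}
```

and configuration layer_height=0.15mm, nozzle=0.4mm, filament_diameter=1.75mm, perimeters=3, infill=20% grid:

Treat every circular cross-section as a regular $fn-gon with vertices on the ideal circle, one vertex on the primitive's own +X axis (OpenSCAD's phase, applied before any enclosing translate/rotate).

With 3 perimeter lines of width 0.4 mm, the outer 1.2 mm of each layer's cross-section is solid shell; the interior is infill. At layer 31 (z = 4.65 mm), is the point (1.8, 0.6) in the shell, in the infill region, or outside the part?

At z = 4.65 mm: the 8.5×25.5 cube contributes its full rectangle; the cylinder at (4, -4) is not intersected at this z (z outside [5, 26]); Taking the union: only the 8.5×25.5 cube is present, so the union is just that shape — 1 connected region. Overall, the cross-section is a single solid region. The nearest boundary edge runs (0.00, 0.00)→(8.50, 0.00); distance from the point to it = 0.60 mm. The point is inside the cross-section, 0.60 mm from the nearest boundary — within the 1.2 mm shell band (3 × 0.4).

shell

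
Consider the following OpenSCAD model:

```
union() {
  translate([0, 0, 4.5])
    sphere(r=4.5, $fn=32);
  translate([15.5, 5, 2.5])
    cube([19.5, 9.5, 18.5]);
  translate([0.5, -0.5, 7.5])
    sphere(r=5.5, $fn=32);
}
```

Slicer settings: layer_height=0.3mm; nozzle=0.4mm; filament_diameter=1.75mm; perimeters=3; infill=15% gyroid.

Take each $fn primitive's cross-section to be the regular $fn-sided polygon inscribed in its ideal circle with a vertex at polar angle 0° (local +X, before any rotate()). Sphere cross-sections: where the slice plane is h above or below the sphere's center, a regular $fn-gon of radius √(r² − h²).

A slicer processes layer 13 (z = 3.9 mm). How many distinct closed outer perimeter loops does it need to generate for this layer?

2

At z = 3.9 mm: the sphere: section is a regular 32-gon, circumradius = √(r²−h²) = √(4.5²−0.6²) = 4.460; the 19.5×9.5 cube at (15.5, 5) contributes its full rectangle; the r=5.5 sphere at (0.5, -0.5) contributes a regular 32-gon of circumradius √(5.5²−3.6²) = 4.158; Combining (union): the regions partially overlap (shared area 51.40 mm²), so overlapping operands fuse into one piece — 2 connected regions. The result has 2 disconnected regions.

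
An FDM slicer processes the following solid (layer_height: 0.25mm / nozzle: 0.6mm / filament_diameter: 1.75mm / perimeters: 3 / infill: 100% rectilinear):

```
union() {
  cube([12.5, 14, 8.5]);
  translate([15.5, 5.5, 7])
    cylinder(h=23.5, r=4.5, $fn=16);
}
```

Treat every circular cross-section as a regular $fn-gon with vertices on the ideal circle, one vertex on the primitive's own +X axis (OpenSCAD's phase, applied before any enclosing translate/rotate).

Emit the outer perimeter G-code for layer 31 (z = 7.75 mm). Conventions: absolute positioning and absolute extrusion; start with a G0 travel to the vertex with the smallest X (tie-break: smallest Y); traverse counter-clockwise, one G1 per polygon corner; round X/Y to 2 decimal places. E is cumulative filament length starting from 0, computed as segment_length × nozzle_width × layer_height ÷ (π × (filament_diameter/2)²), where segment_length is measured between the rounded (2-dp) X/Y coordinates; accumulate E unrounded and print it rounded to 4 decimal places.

At z = 7.75 mm: the cube (footprint 12.5×14) is included at this height; the cylinder at (15.5, 5.5): section is a regular 16-gon, circumradius r=4.5; Combining (union): the regions partially overlap (shared area 6.55 mm²), so overlapping operands fuse into one piece — 1 connected region. The outline is a single polygon with 17 vertices. Extrusion per mm of travel: 0.6 × 0.25 / (π × 0.875²) = 0.062363. Accumulating E over each segment gives final E = 4.1806.

G0 X0.00 Y0.00 Z7.75
G1 X12.50 Y0.00 E0.7795
G1 X12.50 Y2.20 E0.9167
G1 X13.78 Y1.34 E1.0129
G1 X15.50 Y1.00 E1.1222
G1 X17.22 Y1.34 E1.2316
G1 X18.68 Y2.32 E1.3412
G1 X19.66 Y3.78 E1.4509
G1 X20.00 Y5.50 E1.5602
G1 X19.66 Y7.22 E1.6696
G1 X18.68 Y8.68 E1.7792
G1 X17.22 Y9.66 E1.8889
G1 X15.50 Y10.00 E1.9982
G1 X13.78 Y9.66 E2.1076
G1 X12.50 Y8.80 E2.2037
G1 X12.50 Y14.00 E2.5280
G1 X0.00 Y14.00 E3.3076
G1 X0.00 Y0.00 E4.1806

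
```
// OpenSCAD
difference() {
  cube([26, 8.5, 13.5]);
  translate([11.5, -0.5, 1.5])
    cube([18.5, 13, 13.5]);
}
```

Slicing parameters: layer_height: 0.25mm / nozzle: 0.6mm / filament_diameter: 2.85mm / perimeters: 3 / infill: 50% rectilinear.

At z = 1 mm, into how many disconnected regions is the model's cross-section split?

At z = 1 mm: the cube (footprint 26×8.5) is included at this height; the cube at (11.5, -0.5) does not reach this height (z outside [1.5, 15]); After the difference (first − rest): none of the subtracted shapes is present at this height, so the 26×8.5 cube is unchanged — 1 connected region. The result has 1 disconnected region.

1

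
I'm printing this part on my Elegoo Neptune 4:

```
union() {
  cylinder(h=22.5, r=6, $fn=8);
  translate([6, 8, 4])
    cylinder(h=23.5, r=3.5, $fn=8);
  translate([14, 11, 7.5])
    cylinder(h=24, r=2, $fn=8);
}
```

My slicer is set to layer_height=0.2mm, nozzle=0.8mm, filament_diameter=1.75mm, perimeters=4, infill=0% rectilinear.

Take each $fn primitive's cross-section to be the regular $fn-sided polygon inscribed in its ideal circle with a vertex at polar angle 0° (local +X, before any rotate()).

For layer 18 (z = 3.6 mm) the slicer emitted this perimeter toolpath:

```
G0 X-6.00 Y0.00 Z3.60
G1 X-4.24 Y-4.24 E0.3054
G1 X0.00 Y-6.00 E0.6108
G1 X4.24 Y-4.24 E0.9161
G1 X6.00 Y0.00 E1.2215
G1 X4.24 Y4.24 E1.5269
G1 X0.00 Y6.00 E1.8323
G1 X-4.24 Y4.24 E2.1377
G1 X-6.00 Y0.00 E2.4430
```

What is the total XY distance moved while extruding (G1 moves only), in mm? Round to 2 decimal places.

36.73 mm

Sum the Euclidean lengths of each G1 segment: total = 36.73 mm.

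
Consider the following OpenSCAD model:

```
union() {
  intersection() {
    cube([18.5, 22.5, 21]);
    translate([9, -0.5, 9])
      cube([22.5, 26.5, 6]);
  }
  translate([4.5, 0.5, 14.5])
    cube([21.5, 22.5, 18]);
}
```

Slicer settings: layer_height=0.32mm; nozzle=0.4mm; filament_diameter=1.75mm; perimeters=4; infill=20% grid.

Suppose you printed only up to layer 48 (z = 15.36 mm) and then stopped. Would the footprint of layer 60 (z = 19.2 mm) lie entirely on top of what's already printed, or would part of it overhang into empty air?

Compare the two slices. At z = 15.36: the 18.5×22.5 cube contributes its full rectangle (area 416.25 mm²); the cube at (9, -0.5) does not reach this height (z outside [9, 15]); Taking the intersection: at least one operand is absent at this height, so nothing remains; the cube at (4.5, 0.5) (footprint 21.5×22.5) is included at this height (area 483.75 mm²); Merging all regions: only the 21.5×22.5 cube at (4.5, 0.5) is present, so the union is just that shape — area = 483.75 mm². At z = 19.2: the 18.5×22.5 cube contributes its full rectangle (area 416.25 mm²); the cube at (9, -0.5) is not intersected at this z (z outside [9, 15]); After intersecting: at least one operand is absent at this height, so nothing remains; the cube at (4.5, 0.5) is present — its section is the full 21.5×22.5 rectangle (area 483.75 mm²); Merging all regions: only the 21.5×22.5 cube at (4.5, 0.5) is present, so the union is just that shape — area = 483.75 mm². Checking containment: the cross-section at z = 19.2 is a subset of the cross-section at z = 15.36.

entirely on top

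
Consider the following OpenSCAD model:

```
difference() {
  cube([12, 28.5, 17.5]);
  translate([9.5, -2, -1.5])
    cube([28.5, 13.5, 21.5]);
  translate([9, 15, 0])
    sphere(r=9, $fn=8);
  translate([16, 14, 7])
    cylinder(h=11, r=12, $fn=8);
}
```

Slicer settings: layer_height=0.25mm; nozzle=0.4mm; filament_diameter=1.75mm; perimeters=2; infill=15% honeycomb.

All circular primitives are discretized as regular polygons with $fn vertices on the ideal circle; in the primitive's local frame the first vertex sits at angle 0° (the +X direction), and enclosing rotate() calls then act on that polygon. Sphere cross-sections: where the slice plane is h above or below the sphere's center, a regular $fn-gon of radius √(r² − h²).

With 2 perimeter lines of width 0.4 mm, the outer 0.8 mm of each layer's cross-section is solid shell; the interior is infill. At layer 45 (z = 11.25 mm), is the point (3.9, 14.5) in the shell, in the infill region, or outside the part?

shell

At z = 11.25 mm: the 12×28.5 cube contributes its full rectangle; the 28.5×13.5 cube at (9.5, -2) contributes its full rectangle; the sphere at (9, 15) does not reach this height (|z−center|=11.250 > r=9); the cylinder at (16, 14): section is a regular 8-gon, circumradius r=12; Taking the first minus the rest: starting from the 12×28.5 cube, the 28.5×13.5 cube at (9.5, -2) partially overlaps it — only the 28.75 mm² overlap (of its 384.75 mm²) is removed, clipping the outline; the r=12 cylinder at (16, 14) partially overlaps it — only the 95.96 mm² overlap (of its 407.29 mm²) is removed, clipping the outline — 1 connected region. Overall, the cross-section is a single solid region. The nearest boundary edge runs (7.51, 22.49)→(4.00, 14.00); distance from the point to it = 0.28 mm. The point is inside the cross-section, 0.28 mm from the nearest boundary — within the 0.8 mm shell band (2 × 0.4).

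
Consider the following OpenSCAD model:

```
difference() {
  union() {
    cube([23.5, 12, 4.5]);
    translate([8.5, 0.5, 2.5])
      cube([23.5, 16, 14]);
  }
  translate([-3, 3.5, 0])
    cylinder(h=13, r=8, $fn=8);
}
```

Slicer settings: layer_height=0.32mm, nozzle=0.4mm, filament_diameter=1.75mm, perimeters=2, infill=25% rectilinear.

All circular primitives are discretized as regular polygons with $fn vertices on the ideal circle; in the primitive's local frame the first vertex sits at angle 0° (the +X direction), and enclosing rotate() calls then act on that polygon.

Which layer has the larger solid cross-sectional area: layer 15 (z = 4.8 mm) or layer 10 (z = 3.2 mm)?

layer 10 (z = 3.2 mm)

Layer 15 (z = 4.8): the cube is absent (z outside [0, 4.5]); the 23.5×16 cube at (8.5, 0.5) contributes its full rectangle (area 376.00 mm²); Taking the union: only the 23.5×16 cube at (8.5, 0.5) is present, so the union is just that shape — area = 376.00 mm²; the cylinder at (-3, 3.5): section is a regular 8-gon, circumradius r=8 (area = (8/2)·8.000²·sin(360°/8) = 181.02 mm²); After the difference (first − rest): starting from that combined region (376.00 mm²), the r=8 cylinder at (-3, 3.5) misses the remaining region (no effect) — area = 376.00 mm². So its area = 376.00 mm². Layer 10 (z = 3.2): the cube (footprint 23.5×12) is included at this height (area 282.00 mm²); the cube at (8.5, 0.5) (footprint 23.5×16) is included at this height (area 376.00 mm²); Combining (union): the regions partially overlap — summed areas 658.00 mm² minus the doubly-counted overlap 172.50 mm² gives 485.50 mm² — area = 485.50 mm²; the r=8 cylinder at (-3, 3.5) contributes a regular 8-gon of circumradius 8 (area = (8/2)·8.000²·sin(360°/8) = 181.02 mm²); Taking the first minus the rest: starting from that combined region (485.50 mm²), the r=8 cylinder at (-3, 3.5) partially overlaps it — only the 38.08 mm² overlap (of its 181.02 mm²) is removed, clipping the outline — area = 447.42 mm². So its area = 447.42 mm². Layer 10 is larger (447.42 vs 376.00 mm²).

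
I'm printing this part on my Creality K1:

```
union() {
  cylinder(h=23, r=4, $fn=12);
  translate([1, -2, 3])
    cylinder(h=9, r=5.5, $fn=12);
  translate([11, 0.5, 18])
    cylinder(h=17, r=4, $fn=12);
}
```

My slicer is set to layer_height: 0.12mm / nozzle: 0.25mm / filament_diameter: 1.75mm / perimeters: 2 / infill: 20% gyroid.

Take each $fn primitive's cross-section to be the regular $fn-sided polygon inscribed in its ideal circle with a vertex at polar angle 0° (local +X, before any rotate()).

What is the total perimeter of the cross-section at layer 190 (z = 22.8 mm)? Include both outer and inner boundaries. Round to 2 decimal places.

49.69 mm

At z = 22.8 mm: the r=4 cylinder gives a regular 12-gon of circumradius 4 (constant along its height) (perimeter = 2·12·4.000·sin(180°/12) = 24.85 mm); the cylinder at (1, -2) does not reach this height (z outside [3, 12]); the cylinder at (11, 0.5): section is a regular 12-gon, circumradius r=4 (perimeter = 2·12·4.000·sin(180°/12) = 24.85 mm); Merging all regions: the 2 present regions are separate (no shared area or edge), so areas and boundary lengths simply add and each stays a separate island — boundary = 49.69 mm. Overall, the cross-section has 2 separate islands. Total boundary length (outer) = 49.69 mm.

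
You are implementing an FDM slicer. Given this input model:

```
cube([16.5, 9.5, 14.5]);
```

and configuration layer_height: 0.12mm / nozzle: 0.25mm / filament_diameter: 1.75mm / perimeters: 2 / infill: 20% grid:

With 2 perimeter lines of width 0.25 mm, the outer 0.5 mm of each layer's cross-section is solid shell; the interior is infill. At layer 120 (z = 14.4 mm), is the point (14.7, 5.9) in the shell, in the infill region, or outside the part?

infill

At z = 14.4 mm: the cube (footprint 16.5×9.5) is included at this height. Overall, the cross-section is a single solid region. The nearest boundary edge runs (16.50, 0.00)→(16.50, 9.50); distance from the point to it = 1.80 mm. The point is inside the cross-section and 1.80 mm from the nearest boundary — more than the 0.5 mm shell width (2 × 0.25), so it's in the infill interior.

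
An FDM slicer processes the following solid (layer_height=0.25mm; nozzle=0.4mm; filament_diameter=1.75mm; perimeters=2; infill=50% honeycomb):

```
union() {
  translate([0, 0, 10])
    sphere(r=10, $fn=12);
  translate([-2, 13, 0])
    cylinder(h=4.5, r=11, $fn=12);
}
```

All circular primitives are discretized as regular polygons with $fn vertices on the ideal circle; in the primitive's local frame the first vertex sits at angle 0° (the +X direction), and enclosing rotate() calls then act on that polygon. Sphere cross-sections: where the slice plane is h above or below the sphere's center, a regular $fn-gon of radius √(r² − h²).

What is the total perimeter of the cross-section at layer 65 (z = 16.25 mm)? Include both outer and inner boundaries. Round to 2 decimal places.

48.49 mm

At z = 16.25 mm: the sphere: section is a regular 12-gon, circumradius = √(r²−h²) = √(10²−6.25²) = 7.806 (perimeter = 2·12·7.806·sin(180°/12) = 48.49 mm); the cylinder at (-2, 13) is absent (z outside [0, 4.5]); Taking the union: only the r=10 sphere is present, so the union is just that shape — boundary = 48.49 mm. Overall, the cross-section is a single solid region. Total boundary length (outer) = 48.49 mm.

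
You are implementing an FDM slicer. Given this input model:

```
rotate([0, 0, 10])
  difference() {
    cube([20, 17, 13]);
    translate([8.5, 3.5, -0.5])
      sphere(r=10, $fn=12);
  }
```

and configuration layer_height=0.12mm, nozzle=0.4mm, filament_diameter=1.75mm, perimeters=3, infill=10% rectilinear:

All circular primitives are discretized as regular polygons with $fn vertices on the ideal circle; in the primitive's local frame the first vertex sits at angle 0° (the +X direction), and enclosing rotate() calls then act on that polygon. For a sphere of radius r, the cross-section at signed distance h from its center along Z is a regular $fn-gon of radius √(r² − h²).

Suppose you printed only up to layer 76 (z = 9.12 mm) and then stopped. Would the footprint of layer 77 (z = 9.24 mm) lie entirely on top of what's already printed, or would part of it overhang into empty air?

part overhangs

Compare the two slices. At z = 9.12: the 20×17 cube contributes its full rectangle (area 340.00 mm²); the sphere at (8.5, 3.5): section is a regular 12-gon, circumradius = √(r²−h²) = √(10²−9.62²) = 2.730 (area = (12/2)·2.730²·sin(360°/12) = 22.37 mm²); Taking the first minus the rest: starting from the 20×17 cube (340.00 mm²), the r=10 sphere at (8.5, 3.5) lies wholly inside it (removes its full 22.37 mm² and its 16.96 mm outline becomes a hole wall) — area = 317.63 mm²; (whole slice rotated 10° about Z — lengths, areas and connectivity unchanged). At z = 9.24: the 20×17 cube contributes its full rectangle (area 340.00 mm²); the r=10 sphere at (8.5, 3.5) slices to a regular 12-gon of circumradius 2.265 (√(r²−h²) with h=9.74 from center) (area = (12/2)·2.265²·sin(360°/12) = 15.40 mm²); Subtracting the remaining from the first: starting from the 20×17 cube (340.00 mm²), the r=10 sphere at (8.5, 3.5) lies wholly inside it (removes its full 15.40 mm² and its 14.07 mm outline becomes a hole wall) — area = 324.60 mm²; (whole slice rotated 10° about Z — lengths, areas and connectivity unchanged). Checking containment: at z = 9.24 the cross-section extends beyond the z = 9.12 cross-section by about 6.97 mm².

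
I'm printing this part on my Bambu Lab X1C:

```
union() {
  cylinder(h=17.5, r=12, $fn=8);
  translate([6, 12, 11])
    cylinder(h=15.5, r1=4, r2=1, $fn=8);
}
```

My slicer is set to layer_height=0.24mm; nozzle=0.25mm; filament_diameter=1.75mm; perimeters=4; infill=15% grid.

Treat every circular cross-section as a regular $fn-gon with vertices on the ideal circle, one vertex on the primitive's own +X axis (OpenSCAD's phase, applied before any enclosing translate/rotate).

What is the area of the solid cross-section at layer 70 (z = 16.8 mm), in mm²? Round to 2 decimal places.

429.78 mm²

At z = 16.8 mm: the r=12 cylinder contributes a regular 8-gon of circumradius 12 (area = (8/2)·12.000²·sin(360°/8) = 407.29 mm²); the cone at (6, 12) (r1=4→r2=1) has section circumradius 2.877 here — a regular 8-gon (area = (8/2)·2.877²·sin(360°/8) = 23.42 mm²); Taking the union: the regions partially overlap — summed areas 430.71 mm² minus the doubly-counted overlap 0.93 mm² gives 429.78 mm² — area = 429.78 mm². Overall, the cross-section is a single solid region. Net area = 429.78 mm².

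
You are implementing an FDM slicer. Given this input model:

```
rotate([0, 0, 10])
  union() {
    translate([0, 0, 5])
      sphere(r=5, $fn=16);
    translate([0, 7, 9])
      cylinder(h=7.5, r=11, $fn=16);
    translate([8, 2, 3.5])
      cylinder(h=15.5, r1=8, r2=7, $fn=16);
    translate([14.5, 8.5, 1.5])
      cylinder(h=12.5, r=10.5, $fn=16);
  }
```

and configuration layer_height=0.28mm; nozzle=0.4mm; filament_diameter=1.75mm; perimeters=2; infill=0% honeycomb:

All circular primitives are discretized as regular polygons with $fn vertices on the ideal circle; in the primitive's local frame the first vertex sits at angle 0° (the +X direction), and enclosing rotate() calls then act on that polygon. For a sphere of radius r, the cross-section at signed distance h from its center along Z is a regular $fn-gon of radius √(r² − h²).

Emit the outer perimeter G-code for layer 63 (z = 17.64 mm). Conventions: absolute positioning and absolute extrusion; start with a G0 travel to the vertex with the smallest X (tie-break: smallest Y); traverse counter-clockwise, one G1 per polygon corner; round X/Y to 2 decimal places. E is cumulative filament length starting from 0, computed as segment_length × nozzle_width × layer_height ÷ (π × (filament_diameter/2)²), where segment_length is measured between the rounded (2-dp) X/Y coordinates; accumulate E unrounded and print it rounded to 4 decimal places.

At z = 17.64 mm: the sphere does not reach this height (|z−center|=12.640 > r=5); the cylinder at (0, 7) is absent (z outside [9, 16.5]); the cone at (8, 2) (r1=8→r2=7) has section circumradius 7.088 here — a regular 16-gon; the cylinder at (14.5, 8.5) is not intersected at this z (z outside [1.5, 14]); Taking the union: only the cone at (8, 2) is present, so the union is just that shape — 1 connected region; (rotated 10° about Z; rotation is an isometry so areas/perimeters/island counts are preserved). The outline is a single polygon with 16 vertices. Extrusion per mm of travel: 0.4 × 0.28 / (π × 0.875²) = 0.046564. Accumulating E over each segment gives final E = 2.0605.

G0 X0.55 Y2.13 Z17.64
G1 X1.55 Y-0.45 E0.1288
G1 X3.47 Y-2.45 E0.2579
G1 X6.00 Y-3.56 E0.3866
G1 X8.76 Y-3.62 E0.5151
G1 X11.34 Y-2.62 E0.6440
G1 X13.34 Y-0.71 E0.7728
G1 X14.45 Y1.82 E0.9014
G1 X14.51 Y4.59 E1.0304
G1 X13.51 Y7.17 E1.1593
G1 X11.60 Y9.16 E1.2877
G1 X9.07 Y10.28 E1.4165
G1 X6.30 Y10.34 E1.5455
G1 X3.72 Y9.34 E1.6744
G1 X1.73 Y7.42 E1.8031
G1 X0.61 Y4.89 E1.9320
G1 X0.55 Y2.13 E2.0605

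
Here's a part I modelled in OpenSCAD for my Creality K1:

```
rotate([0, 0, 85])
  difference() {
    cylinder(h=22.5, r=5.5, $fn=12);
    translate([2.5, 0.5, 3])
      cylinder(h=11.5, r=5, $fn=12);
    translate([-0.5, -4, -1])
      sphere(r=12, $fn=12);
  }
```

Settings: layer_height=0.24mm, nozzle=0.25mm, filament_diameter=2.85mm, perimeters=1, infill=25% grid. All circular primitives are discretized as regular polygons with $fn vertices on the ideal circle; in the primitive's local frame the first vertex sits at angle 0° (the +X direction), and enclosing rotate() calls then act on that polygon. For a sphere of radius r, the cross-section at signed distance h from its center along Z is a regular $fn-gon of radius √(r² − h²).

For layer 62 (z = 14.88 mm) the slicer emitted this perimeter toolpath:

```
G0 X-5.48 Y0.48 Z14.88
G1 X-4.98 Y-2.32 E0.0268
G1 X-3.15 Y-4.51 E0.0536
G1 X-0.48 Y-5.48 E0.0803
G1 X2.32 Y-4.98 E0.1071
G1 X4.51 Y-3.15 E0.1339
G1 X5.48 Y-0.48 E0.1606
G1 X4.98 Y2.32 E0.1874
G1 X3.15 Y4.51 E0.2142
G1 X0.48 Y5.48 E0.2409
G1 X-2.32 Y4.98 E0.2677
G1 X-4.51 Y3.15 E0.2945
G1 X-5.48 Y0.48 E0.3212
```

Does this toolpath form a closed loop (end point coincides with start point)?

yes

Start point (G0): (-5.48, 0.48). End point (last G1): the path returns to the start — closed.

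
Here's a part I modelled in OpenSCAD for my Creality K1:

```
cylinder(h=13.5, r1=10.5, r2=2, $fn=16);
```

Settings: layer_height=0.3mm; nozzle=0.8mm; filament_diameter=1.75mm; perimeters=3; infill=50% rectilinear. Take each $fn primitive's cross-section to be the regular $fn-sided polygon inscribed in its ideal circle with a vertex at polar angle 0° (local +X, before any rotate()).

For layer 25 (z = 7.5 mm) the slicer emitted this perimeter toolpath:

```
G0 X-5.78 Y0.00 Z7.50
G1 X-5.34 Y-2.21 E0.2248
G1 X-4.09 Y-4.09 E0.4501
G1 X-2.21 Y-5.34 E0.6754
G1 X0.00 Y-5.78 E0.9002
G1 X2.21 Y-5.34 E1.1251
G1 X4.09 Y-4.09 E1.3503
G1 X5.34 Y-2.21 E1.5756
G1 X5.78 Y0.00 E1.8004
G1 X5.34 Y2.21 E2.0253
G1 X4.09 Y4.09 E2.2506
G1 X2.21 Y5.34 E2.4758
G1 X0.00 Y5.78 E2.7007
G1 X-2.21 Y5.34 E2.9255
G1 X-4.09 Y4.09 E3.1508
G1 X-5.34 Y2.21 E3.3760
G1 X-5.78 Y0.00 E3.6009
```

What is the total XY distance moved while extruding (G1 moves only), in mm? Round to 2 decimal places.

Sum the Euclidean lengths of each G1 segment: total = 36.09 mm.

36.09 mm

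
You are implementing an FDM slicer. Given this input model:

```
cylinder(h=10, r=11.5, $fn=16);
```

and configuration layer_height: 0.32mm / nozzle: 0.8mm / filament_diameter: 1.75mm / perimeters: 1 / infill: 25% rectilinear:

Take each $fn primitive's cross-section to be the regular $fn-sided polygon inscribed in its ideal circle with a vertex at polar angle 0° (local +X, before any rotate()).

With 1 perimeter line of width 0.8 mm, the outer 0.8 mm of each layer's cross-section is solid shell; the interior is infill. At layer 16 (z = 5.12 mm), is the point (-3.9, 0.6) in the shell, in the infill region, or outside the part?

At z = 5.12 mm: the r=11.5 cylinder gives a regular 16-gon of circumradius 11.5 (constant along its height). Overall, the cross-section is a single solid region. The nearest boundary edge runs (-10.62, 4.40)→(-11.50, 0.00); distance from the point to it = 7.34 mm. The point is inside the cross-section and 7.34 mm from the nearest boundary — more than the 0.8 mm shell width (1 × 0.8), so it's in the infill interior.

infill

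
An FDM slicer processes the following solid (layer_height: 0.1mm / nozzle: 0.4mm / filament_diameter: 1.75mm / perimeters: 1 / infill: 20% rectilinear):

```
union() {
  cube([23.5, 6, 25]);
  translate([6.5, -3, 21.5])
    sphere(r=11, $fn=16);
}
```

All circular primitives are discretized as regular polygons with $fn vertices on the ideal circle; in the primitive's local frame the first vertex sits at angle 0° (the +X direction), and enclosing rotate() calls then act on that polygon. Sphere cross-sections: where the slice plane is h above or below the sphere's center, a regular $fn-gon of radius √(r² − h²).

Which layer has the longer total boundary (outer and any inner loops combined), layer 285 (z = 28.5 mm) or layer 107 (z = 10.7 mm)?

layer 107 (z = 10.7 mm)

Layer 285 (z = 28.5): the cube is absent (z outside [0, 25]); the sphere at (6.5, -3): section is a regular 16-gon, circumradius = √(r²−h²) = √(11²−7²) = 8.485 (perimeter = 2·16·8.485·sin(180°/16) = 52.97 mm); Combining (union): only the r=11 sphere at (6.5, -3) is present, so the union is just that shape — boundary = 52.97 mm. So its perimeter = 52.97 mm. Layer 107 (z = 10.7): the cube is present — its section is the full 23.5×6 rectangle (perimeter 59.00 mm); the r=11 sphere at (6.5, -3) slices to a regular 16-gon of circumradius 2.088 (√(r²−h²) with h=10.8 from center) (perimeter = 2·16·2.088·sin(180°/16) = 13.04 mm); Merging all regions: the 2 present regions are separate (no shared area or edge), so areas and boundary lengths simply add and each stays a separate island — boundary = 72.04 mm. So its perimeter = 72.04 mm. Layer 107 is larger (72.04 vs 52.97 mm).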